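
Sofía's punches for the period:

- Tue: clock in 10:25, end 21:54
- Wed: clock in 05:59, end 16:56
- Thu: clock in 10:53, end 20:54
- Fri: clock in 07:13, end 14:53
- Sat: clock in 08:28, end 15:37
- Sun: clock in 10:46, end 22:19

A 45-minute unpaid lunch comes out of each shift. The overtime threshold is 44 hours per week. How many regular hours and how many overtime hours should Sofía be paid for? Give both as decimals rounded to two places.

Regular 44.00 hours, overtime 10.32 hours

Tue: 10:25–21:54 = 11 h 29 min; less 45 min break → 10 h 44 min
Wed: 05:59–16:56 = 10 h 57 min; less 45 min break → 10 h 12 min
Thu: 10:53–20:54 = 10 h 1 min; less 45 min break → 9 h 16 min
Fri: 07:13–14:53 = 7 h 40 min; less 45 min break → 6 h 55 min
Sat: 08:28–15:37 = 7 h 9 min; less 45 min break → 6 h 24 min
Sun: 10:46–22:19 = 11 h 33 min; less 45 min break → 10 h 48 min
Total worked: 54 h 19 min = 54.32 h.
Threshold 44 h → overtime 10 h 19 min, regular 44 h 0 min.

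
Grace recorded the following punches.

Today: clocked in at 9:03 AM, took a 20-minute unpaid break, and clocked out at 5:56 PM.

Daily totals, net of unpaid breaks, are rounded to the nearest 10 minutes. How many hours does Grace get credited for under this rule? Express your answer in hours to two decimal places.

Today: 9:03 AM–5:56 PM = 8 h 53 min − 20 min = 8 h 33 min → rounds to 8 h 30 min

8.50 hours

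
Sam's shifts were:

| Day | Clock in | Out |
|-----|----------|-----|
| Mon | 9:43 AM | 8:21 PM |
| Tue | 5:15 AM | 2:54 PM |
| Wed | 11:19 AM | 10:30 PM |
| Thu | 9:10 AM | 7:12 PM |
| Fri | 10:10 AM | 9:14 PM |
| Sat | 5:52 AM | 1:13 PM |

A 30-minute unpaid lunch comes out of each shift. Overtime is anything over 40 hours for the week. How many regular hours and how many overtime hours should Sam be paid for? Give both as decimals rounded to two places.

Mon: 9:43 AM–8:21 PM = 10 h 38 min; less 30 min break → 10 h 8 min
Tue: 5:15 AM–2:54 PM = 9 h 39 min; less 30 min break → 9 h 9 min
Wed: 11:19 AM–10:30 PM = 11 h 11 min; less 30 min break → 10 h 41 min
Thu: 9:10 AM–7:12 PM = 10 h 2 min; less 30 min break → 9 h 32 min
Fri: 10:10 AM–9:14 PM = 11 h 4 min; less 30 min break → 10 h 34 min
Sat: 5:52 AM–1:13 PM = 7 h 21 min; less 30 min break → 6 h 51 min
Total worked: 56 h 55 min = 56.92 h.
Threshold 40 h → overtime 16 h 55 min, regular 40 h 0 min.

Regular 40.00 hours, overtime 16.92 hours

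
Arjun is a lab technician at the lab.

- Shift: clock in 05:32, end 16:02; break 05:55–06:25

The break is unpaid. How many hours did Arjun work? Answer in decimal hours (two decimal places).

10.00 hours

Shift: 05:32–16:02 = 10 h 30 min; less 30 min break → 10 h 0 min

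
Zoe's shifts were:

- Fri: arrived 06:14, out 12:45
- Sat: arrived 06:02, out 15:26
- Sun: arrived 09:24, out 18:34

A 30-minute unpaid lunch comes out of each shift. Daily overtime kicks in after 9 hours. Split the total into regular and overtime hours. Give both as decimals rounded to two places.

Fri: 06:14–12:45 = 6 h 31 min; less 30 min break → 6 h 1 min
Sat: 06:02–15:26 = 9 h 24 min; less 30 min break → 8 h 54 min
Sun: 09:24–18:34 = 9 h 10 min; less 30 min break → 8 h 40 min
Fri reg 6 h 1 min / OT 0 h 0 min; Sat reg 8 h 54 min / OT 0 h 0 min; Sun reg 8 h 40 min / OT 0 h 0 min.
Totals: regular 23 h 35 min, overtime 0 h 0 min.

Regular 23.58 hours, overtime 0.00 hours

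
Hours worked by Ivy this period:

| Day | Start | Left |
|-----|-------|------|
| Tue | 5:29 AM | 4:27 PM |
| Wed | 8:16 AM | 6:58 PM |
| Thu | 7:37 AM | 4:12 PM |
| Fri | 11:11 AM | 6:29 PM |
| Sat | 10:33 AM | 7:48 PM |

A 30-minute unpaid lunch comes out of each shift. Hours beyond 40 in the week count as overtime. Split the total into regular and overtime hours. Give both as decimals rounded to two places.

Tue: 5:29 AM–4:27 PM = 10 h 58 min; less 30 min break → 10 h 28 min
Wed: 8:16 AM–6:58 PM = 10 h 42 min; less 30 min break → 10 h 12 min
Thu: 7:37 AM–4:12 PM = 8 h 35 min; less 30 min break → 8 h 5 min
Fri: 11:11 AM–6:29 PM = 7 h 18 min; less 30 min break → 6 h 48 min
Sat: 10:33 AM–7:48 PM = 9 h 15 min; less 30 min break → 8 h 45 min
Total worked: 44 h 18 min = 44.30 h.
Threshold 40 h → overtime 4 h 18 min, regular 40 h 0 min.

Regular 40.00 hours, overtime 4.30 hours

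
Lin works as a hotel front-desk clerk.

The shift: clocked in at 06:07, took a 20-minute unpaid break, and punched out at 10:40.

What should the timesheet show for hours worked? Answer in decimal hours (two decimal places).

4.22 hours

The shift: 06:07–10:40 = 4 h 33 min; less 20 min break → 4 h 13 min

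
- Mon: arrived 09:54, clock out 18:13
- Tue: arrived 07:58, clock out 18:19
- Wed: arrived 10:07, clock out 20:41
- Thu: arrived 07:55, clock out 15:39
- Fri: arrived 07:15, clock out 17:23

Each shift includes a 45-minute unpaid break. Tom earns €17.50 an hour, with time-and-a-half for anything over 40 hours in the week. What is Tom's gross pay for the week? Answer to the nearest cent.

€787.94

Mon: 09:54–18:13 = 8 h 19 min; less 45 min break → 7 h 34 min
Tue: 07:58–18:19 = 10 h 21 min; less 45 min break → 9 h 36 min
Wed: 10:07–20:41 = 10 h 34 min; less 45 min break → 9 h 49 min
Thu: 07:55–15:39 = 7 h 44 min; less 45 min break → 6 h 59 min
Fri: 07:15–17:23 = 10 h 8 min; less 45 min break → 9 h 23 min
Total worked: 43 h 21 min = 2601 min.
Regular 40 h 0 min = 2400 min at €17.50/h; overtime 3 h 21 min = 201 min at €26.25/h.
Pay = (2400 × €17.50 + 201 × €26.25) ÷ 60 = €787.94.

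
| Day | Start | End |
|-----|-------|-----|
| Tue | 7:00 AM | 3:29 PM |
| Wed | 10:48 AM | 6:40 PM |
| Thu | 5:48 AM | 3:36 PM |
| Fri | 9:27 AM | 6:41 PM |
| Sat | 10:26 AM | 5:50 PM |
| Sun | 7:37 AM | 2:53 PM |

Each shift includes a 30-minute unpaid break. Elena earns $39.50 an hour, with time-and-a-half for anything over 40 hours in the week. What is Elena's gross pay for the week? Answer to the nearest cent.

$1997.71

Tue: 7:00 AM–3:29 PM = 8 h 29 min; less 30 min break → 7 h 59 min
Wed: 10:48 AM–6:40 PM = 7 h 52 min; less 30 min break → 7 h 22 min
Thu: 5:48 AM–3:36 PM = 9 h 48 min; less 30 min break → 9 h 18 min
Fri: 9:27 AM–6:41 PM = 9 h 14 min; less 30 min break → 8 h 44 min
Sat: 10:26 AM–5:50 PM = 7 h 24 min; less 30 min break → 6 h 54 min
Sun: 7:37 AM–2:53 PM = 7 h 16 min; less 30 min break → 6 h 46 min
Total worked: 47 h 3 min = 2823 min.
Regular 40 h 0 min = 2400 min at $39.50/h; overtime 7 h 3 min = 423 min at $59.25/h.
Pay = (2400 × $39.50 + 423 × $59.25) ÷ 60 = $1997.71.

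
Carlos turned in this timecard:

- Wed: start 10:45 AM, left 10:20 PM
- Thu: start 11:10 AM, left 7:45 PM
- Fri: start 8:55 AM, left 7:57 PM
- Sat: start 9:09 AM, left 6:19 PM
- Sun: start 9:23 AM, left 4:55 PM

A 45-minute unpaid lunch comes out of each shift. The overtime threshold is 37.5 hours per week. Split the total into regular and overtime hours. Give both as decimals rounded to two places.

Wed: 10:45 AM–10:20 PM = 11 h 35 min; less 45 min break → 10 h 50 min
Thu: 11:10 AM–7:45 PM = 8 h 35 min; less 45 min break → 7 h 50 min
Fri: 8:55 AM–7:57 PM = 11 h 2 min; less 45 min break → 10 h 17 min
Sat: 9:09 AM–6:19 PM = 9 h 10 min; less 45 min break → 8 h 25 min
Sun: 9:23 AM–4:55 PM = 7 h 32 min; less 45 min break → 6 h 47 min
Total worked: 44 h 9 min = 44.15 h.
Threshold 37.5 h → overtime 6 h 39 min, regular 37 h 30 min.

Regular 37.50 hours, overtime 6.65 hours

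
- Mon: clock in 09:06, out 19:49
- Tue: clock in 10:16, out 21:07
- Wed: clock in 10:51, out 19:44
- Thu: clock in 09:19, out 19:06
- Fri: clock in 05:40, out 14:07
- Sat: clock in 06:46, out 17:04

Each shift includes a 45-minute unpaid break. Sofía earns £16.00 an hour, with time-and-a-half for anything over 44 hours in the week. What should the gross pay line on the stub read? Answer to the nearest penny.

£955.60

Mon: 09:06–19:49 = 10 h 43 min; less 45 min break → 9 h 58 min
Tue: 10:16–21:07 = 10 h 51 min; less 45 min break → 10 h 6 min
Wed: 10:51–19:44 = 8 h 53 min; less 45 min break → 8 h 8 min
Thu: 09:19–19:06 = 9 h 47 min; less 45 min break → 9 h 2 min
Fri: 05:40–14:07 = 8 h 27 min; less 45 min break → 7 h 42 min
Sat: 06:46–17:04 = 10 h 18 min; less 45 min break → 9 h 33 min
Total worked: 54 h 29 min = 3269 min.
Regular 44 h 0 min = 2640 min at £16.00/h; overtime 10 h 29 min = 629 min at £24.00/h.
Pay = (2640 × £16.00 + 629 × £24.00) ÷ 60 = £955.60.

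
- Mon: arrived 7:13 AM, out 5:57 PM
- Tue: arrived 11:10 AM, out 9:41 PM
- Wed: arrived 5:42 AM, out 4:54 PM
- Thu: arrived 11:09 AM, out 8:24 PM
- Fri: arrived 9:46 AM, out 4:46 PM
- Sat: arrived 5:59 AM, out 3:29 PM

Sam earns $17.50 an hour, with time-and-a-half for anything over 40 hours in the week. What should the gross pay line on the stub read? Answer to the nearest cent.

Mon: 7:13 AM–5:57 PM = 10 h 44 min
Tue: 11:10 AM–9:41 PM = 10 h 31 min
Wed: 5:42 AM–4:54 PM = 11 h 12 min
Thu: 11:09 AM–8:24 PM = 9 h 15 min
Fri: 9:46 AM–4:46 PM = 7 h 0 min
Sat: 5:59 AM–3:29 PM = 9 h 30 min
Total worked: 58 h 12 min = 3492 min.
Regular 40 h 0 min = 2400 min at $17.50/h; overtime 18 h 12 min = 1092 min at $26.25/h.
Pay = (2400 × $17.50 + 1092 × $26.25) ÷ 60 = $1177.75.

$1177.75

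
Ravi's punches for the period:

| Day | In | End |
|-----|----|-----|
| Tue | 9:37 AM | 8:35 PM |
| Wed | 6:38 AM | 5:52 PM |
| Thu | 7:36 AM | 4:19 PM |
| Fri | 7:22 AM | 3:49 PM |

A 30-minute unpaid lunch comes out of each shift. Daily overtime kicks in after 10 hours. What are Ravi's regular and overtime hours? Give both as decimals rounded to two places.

Tue: 9:37 AM–8:35 PM = 10 h 58 min; less 30 min break → 10 h 28 min
Wed: 6:38 AM–5:52 PM = 11 h 14 min; less 30 min break → 10 h 44 min
Thu: 7:36 AM–4:19 PM = 8 h 43 min; less 30 min break → 8 h 13 min
Fri: 7:22 AM–3:49 PM = 8 h 27 min; less 30 min break → 7 h 57 min
Tue reg 10 h 0 min / OT 0 h 28 min; Wed reg 10 h 0 min / OT 0 h 44 min; Thu reg 8 h 13 min / OT 0 h 0 min; Fri reg 7 h 57 min / OT 0 h 0 min.
Totals: regular 36 h 10 min, overtime 1 h 12 min.

Regular 36.17 hours, overtime 1.20 hours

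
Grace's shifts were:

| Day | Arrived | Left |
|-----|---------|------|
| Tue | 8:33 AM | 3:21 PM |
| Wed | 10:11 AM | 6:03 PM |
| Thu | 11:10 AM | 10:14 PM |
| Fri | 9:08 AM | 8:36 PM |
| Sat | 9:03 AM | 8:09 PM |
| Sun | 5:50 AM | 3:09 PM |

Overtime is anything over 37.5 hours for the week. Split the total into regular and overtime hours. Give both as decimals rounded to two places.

Tue: 8:33 AM–3:21 PM = 6 h 48 min
Wed: 10:11 AM–6:03 PM = 7 h 52 min
Thu: 11:10 AM–10:14 PM = 11 h 4 min
Fri: 9:08 AM–8:36 PM = 11 h 28 min
Sat: 9:03 AM–8:09 PM = 11 h 6 min
Sun: 5:50 AM–3:09 PM = 9 h 19 min
Total worked: 57 h 37 min = 57.62 h.
Threshold 37.5 h → overtime 20 h 7 min, regular 37 h 30 min.

Regular 37.50 hours, overtime 20.12 hours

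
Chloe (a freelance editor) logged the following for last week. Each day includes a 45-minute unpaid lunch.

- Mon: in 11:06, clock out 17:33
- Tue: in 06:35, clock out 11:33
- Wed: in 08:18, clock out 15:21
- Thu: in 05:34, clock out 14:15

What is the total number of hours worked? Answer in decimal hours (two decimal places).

24.15 hours

Mon: 11:06–17:33 = 6 h 27 min; less 45 min break → 5 h 42 min
Tue: 06:35–11:33 = 4 h 58 min; less 45 min break → 4 h 13 min
Wed: 08:18–15:21 = 7 h 3 min; less 45 min break → 6 h 18 min
Thu: 05:34–14:15 = 8 h 41 min; less 45 min break → 7 h 56 min
Total: 5 h 42 min + 4 h 13 min + 6 h 18 min + 7 h 56 min = 24 h 9 min.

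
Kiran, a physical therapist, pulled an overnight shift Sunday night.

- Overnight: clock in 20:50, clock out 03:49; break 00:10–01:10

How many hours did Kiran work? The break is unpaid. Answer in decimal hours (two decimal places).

Overnight: 20:50 → midnight = 3 h 10 min; midnight → 03:49 = 3 h 49 min; span 6 h 59 min; less 60 min break → 5 h 59 min

5.98 hours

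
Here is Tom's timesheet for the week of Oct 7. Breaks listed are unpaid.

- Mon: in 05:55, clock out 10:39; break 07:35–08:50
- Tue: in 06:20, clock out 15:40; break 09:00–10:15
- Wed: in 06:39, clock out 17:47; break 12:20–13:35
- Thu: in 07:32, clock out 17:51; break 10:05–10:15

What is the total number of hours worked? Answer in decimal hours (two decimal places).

31.60 hours

Mon: 05:55–10:39 = 4 h 44 min; less 75 min break → 3 h 29 min
Tue: 06:20–15:40 = 9 h 20 min; less 75 min break → 8 h 5 min
Wed: 06:39–17:47 = 11 h 8 min; less 75 min break → 9 h 53 min
Thu: 07:32–17:51 = 10 h 19 min; less 10 min break → 10 h 9 min
Total: 3 h 29 min + 8 h 5 min + 9 h 53 min + 10 h 9 min = 31 h 36 min.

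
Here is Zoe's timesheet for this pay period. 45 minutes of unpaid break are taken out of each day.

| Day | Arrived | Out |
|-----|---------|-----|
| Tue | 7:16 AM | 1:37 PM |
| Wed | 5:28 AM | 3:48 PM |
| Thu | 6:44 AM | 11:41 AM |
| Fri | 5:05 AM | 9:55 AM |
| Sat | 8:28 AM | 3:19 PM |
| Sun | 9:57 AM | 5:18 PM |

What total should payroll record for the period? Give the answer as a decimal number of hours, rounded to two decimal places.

Tue: 7:16 AM–1:37 PM = 6 h 21 min; less 45 min break → 5 h 36 min
Wed: 5:28 AM–3:48 PM = 10 h 20 min; less 45 min break → 9 h 35 min
Thu: 6:44 AM–11:41 AM = 4 h 57 min; less 45 min break → 4 h 12 min
Fri: 5:05 AM–9:55 AM = 4 h 50 min; less 45 min break → 4 h 5 min
Sat: 8:28 AM–3:19 PM = 6 h 51 min; less 45 min break → 6 h 6 min
Sun: 9:57 AM–5:18 PM = 7 h 21 min; less 45 min break → 6 h 36 min
Total: 5 h 36 min + 9 h 35 min + 4 h 12 min + 4 h 5 min + 6 h 6 min + 6 h 36 min = 36 h 10 min.

36.17 hours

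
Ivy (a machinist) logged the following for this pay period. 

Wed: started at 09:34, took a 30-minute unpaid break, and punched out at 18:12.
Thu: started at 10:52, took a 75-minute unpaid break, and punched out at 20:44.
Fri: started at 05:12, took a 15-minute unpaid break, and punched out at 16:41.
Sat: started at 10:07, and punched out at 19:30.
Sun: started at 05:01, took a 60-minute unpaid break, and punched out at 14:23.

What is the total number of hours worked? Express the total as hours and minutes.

Wed: 09:34–18:12 = 8 h 38 min; less 30 min break → 8 h 8 min
Thu: 10:52–20:44 = 9 h 52 min; less 75 min break → 8 h 37 min
Fri: 05:12–16:41 = 11 h 29 min; less 15 min break → 11 h 14 min
Sat: 10:07–19:30 = 9 h 23 min
Sun: 05:01–14:23 = 9 h 22 min; less 60 min break → 8 h 22 min
Total: 8 h 8 min + 8 h 37 min + 11 h 14 min + 9 h 23 min + 8 h 22 min = 45 h 44 min.

45 h 44 min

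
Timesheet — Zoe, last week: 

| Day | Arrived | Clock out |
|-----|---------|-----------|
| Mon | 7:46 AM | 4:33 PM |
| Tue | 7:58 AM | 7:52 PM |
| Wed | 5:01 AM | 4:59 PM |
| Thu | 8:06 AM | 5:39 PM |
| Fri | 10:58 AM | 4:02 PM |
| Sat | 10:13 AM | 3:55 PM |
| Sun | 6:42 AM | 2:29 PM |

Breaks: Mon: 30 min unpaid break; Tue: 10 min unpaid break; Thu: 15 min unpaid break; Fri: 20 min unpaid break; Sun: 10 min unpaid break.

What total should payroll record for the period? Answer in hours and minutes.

Mon: 7:46 AM–4:33 PM = 8 h 47 min; less 30 min break → 8 h 17 min
Tue: 7:58 AM–7:52 PM = 11 h 54 min; less 10 min break → 11 h 44 min
Wed: 5:01 AM–4:59 PM = 11 h 58 min
Thu: 8:06 AM–5:39 PM = 9 h 33 min; less 15 min break → 9 h 18 min
Fri: 10:58 AM–4:02 PM = 5 h 4 min; less 20 min break → 4 h 44 min
Sat: 10:13 AM–3:55 PM = 5 h 42 min
Sun: 6:42 AM–2:29 PM = 7 h 47 min; less 10 min break → 7 h 37 min
Total: 8 h 17 min + 11 h 44 min + 11 h 58 min + 9 h 18 min + 4 h 44 min + 5 h 42 min + 7 h 37 min = 59 h 20 min.

59 h 20 min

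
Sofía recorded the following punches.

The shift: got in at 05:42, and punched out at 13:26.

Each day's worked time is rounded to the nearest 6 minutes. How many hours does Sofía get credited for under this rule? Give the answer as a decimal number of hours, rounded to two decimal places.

The shift: 05:42–13:26 = 7 h 44 min → rounds to 7 h 42 min

7.70 hours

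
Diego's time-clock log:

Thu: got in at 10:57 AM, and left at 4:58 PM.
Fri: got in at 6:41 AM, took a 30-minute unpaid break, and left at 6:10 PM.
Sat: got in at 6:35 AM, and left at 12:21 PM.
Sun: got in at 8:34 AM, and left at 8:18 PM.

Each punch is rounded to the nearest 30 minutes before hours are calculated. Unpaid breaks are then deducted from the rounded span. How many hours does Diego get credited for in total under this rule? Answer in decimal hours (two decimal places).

Thu: in 10:57 AM→11:00 AM, out 4:58 PM→5:00 PM; 6 h 0 min
Fri: in 6:41 AM→6:30 AM, out 6:10 PM→6:00 PM; 11 h 30 min − 30 min = 11 h 0 min
Sat: in 6:35 AM→6:30 AM, out 12:21 PM→12:30 PM; 6 h 0 min
Sun: in 8:34 AM→8:30 AM, out 8:18 PM→8:30 PM; 12 h 0 min
Total credited: 35 h 0 min.

35.00 hours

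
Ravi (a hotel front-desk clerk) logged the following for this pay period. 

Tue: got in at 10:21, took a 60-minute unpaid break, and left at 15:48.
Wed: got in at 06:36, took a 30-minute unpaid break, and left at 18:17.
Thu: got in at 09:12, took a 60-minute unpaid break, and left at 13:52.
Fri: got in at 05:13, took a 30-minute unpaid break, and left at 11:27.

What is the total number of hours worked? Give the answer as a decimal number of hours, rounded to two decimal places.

Tue: 10:21–15:48 = 5 h 27 min; less 60 min break → 4 h 27 min
Wed: 06:36–18:17 = 11 h 41 min; less 30 min break → 11 h 11 min
Thu: 09:12–13:52 = 4 h 40 min; less 60 min break → 3 h 40 min
Fri: 05:13–11:27 = 6 h 14 min; less 30 min break → 5 h 44 min
Total: 4 h 27 min + 11 h 11 min + 3 h 40 min + 5 h 44 min = 25 h 2 min.

25.03 hours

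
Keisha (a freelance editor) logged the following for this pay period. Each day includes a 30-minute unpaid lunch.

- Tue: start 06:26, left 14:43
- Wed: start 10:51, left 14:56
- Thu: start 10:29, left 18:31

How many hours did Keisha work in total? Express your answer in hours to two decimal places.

Tue: 06:26–14:43 = 8 h 17 min; less 30 min break → 7 h 47 min
Wed: 10:51–14:56 = 4 h 5 min; less 30 min break → 3 h 35 min
Thu: 10:29–18:31 = 8 h 2 min; less 30 min break → 7 h 32 min
Total: 7 h 47 min + 3 h 35 min + 7 h 32 min = 18 h 54 min.

18.90 hours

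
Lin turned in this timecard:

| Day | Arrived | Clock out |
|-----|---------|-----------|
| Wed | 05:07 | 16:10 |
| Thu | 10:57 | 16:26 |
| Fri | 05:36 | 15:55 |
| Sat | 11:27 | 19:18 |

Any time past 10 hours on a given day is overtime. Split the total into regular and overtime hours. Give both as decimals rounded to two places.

Wed: 05:07–16:10 = 11 h 3 min
Thu: 10:57–16:26 = 5 h 29 min
Fri: 05:36–15:55 = 10 h 19 min
Sat: 11:27–19:18 = 7 h 51 min
Wed reg 10 h 0 min / OT 1 h 3 min; Thu reg 5 h 29 min / OT 0 h 0 min; Fri reg 10 h 0 min / OT 0 h 19 min; Sat reg 7 h 51 min / OT 0 h 0 min.
Totals: regular 33 h 20 min, overtime 1 h 22 min.

Regular 33.33 hours, overtime 1.37 hours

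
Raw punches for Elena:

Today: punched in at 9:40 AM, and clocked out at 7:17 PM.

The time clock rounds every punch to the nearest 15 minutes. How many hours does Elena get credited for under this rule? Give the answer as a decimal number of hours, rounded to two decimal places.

Today: in 9:40 AM→9:45 AM, out 7:17 PM→7:15 PM; 9 h 30 min

9.50 hours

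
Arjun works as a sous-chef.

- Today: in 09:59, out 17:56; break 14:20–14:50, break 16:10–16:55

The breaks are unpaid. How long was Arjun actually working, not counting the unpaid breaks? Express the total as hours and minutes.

Today: 09:59–17:56 = 7 h 57 min; less 75 min break → 6 h 42 min

6 h 42 min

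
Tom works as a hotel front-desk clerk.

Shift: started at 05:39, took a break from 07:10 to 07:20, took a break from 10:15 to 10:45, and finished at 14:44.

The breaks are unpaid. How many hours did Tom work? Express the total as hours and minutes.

8 h 25 min

Shift: 05:39–14:44 = 9 h 5 min; less 40 min break → 8 h 25 min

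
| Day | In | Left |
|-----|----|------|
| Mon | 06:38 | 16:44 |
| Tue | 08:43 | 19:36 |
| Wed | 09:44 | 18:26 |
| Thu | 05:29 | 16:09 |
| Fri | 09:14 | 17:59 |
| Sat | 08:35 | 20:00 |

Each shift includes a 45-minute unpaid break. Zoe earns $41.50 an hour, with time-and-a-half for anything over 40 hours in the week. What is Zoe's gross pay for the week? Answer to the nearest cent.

$2657.04

Mon: 06:38–16:44 = 10 h 6 min; less 45 min break → 9 h 21 min
Tue: 08:43–19:36 = 10 h 53 min; less 45 min break → 10 h 8 min
Wed: 09:44–18:26 = 8 h 42 min; less 45 min break → 7 h 57 min
Thu: 05:29–16:09 = 10 h 40 min; less 45 min break → 9 h 55 min
Fri: 09:14–17:59 = 8 h 45 min; less 45 min break → 8 h 0 min
Sat: 08:35–20:00 = 11 h 25 min; less 45 min break → 10 h 40 min
Total worked: 56 h 1 min = 3361 min.
Regular 40 h 0 min = 2400 min at $41.50/h; overtime 16 h 1 min = 961 min at $62.25/h.
Pay = (2400 × $41.50 + 961 × $62.25) ÷ 60 = $2657.04.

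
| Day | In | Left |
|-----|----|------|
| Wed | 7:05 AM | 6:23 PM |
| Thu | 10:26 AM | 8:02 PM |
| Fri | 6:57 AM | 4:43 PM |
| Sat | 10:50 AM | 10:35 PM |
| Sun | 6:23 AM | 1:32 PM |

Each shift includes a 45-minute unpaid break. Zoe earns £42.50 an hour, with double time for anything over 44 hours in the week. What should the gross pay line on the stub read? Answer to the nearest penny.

Wed: 7:05 AM–6:23 PM = 11 h 18 min; less 45 min break → 10 h 33 min
Thu: 10:26 AM–8:02 PM = 9 h 36 min; less 45 min break → 8 h 51 min
Fri: 6:57 AM–4:43 PM = 9 h 46 min; less 45 min break → 9 h 1 min
Sat: 10:50 AM–10:35 PM = 11 h 45 min; less 45 min break → 11 h 0 min
Sun: 6:23 AM–1:32 PM = 7 h 9 min; less 45 min break → 6 h 24 min
Total worked: 45 h 49 min = 2749 min.
Regular 44 h 0 min = 2640 min at £42.50/h; overtime 1 h 49 min = 109 min at £85.00/h.
Pay = (2640 × £42.50 + 109 × £85.00) ÷ 60 = £2024.42.

£2024.42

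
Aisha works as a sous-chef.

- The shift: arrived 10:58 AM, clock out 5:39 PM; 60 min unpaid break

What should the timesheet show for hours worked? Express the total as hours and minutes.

The shift: 10:58 AM–5:39 PM = 6 h 41 min; less 60 min break → 5 h 41 min

5 h 41 min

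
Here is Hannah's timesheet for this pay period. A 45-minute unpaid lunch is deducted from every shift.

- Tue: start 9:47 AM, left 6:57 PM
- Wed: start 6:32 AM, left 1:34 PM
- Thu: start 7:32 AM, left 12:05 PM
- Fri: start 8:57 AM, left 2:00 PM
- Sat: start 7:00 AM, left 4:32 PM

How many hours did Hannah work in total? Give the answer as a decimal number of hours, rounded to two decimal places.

31.58 hours

Tue: 9:47 AM–6:57 PM = 9 h 10 min; less 45 min break → 8 h 25 min
Wed: 6:32 AM–1:34 PM = 7 h 2 min; less 45 min break → 6 h 17 min
Thu: 7:32 AM–12:05 PM = 4 h 33 min; less 45 min break → 3 h 48 min
Fri: 8:57 AM–2:00 PM = 5 h 3 min; less 45 min break → 4 h 18 min
Sat: 7:00 AM–4:32 PM = 9 h 32 min; less 45 min break → 8 h 47 min
Total: 8 h 25 min + 6 h 17 min + 3 h 48 min + 4 h 18 min + 8 h 47 min = 31 h 35 min.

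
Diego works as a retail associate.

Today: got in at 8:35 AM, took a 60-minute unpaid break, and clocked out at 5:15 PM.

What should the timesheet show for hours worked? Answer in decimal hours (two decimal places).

Today: 8:35 AM–5:15 PM = 8 h 40 min; less 60 min break → 7 h 40 min

7.67 hours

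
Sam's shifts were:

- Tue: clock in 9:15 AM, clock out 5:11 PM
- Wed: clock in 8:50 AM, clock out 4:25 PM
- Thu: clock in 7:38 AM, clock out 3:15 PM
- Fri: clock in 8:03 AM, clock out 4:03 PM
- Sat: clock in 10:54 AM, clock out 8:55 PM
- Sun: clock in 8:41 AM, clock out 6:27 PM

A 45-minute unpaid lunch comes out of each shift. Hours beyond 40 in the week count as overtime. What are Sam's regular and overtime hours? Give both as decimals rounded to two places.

Tue: 9:15 AM–5:11 PM = 7 h 56 min; less 45 min break → 7 h 11 min
Wed: 8:50 AM–4:25 PM = 7 h 35 min; less 45 min break → 6 h 50 min
Thu: 7:38 AM–3:15 PM = 7 h 37 min; less 45 min break → 6 h 52 min
Fri: 8:03 AM–4:03 PM = 8 h 0 min; less 45 min break → 7 h 15 min
Sat: 10:54 AM–8:55 PM = 10 h 1 min; less 45 min break → 9 h 16 min
Sun: 8:41 AM–6:27 PM = 9 h 46 min; less 45 min break → 9 h 1 min
Total worked: 46 h 25 min = 46.42 h.
Threshold 40 h → overtime 6 h 25 min, regular 40 h 0 min.

Regular 40.00 hours, overtime 6.42 hours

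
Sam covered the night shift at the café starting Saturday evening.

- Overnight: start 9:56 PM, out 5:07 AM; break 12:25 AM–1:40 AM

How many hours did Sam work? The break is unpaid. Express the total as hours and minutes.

Overnight: 9:56 PM → midnight = 2 h 4 min; midnight → 5:07 AM = 5 h 7 min; span 7 h 11 min; less 75 min break → 5 h 56 min

5 h 56 min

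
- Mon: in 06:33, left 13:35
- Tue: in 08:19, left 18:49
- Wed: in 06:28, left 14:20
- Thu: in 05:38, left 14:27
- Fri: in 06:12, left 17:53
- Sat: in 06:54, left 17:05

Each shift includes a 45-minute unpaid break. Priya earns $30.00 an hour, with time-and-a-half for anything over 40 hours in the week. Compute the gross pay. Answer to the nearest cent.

Mon: 06:33–13:35 = 7 h 2 min; less 45 min break → 6 h 17 min
Tue: 08:19–18:49 = 10 h 30 min; less 45 min break → 9 h 45 min
Wed: 06:28–14:20 = 7 h 52 min; less 45 min break → 7 h 7 min
Thu: 05:38–14:27 = 8 h 49 min; less 45 min break → 8 h 4 min
Fri: 06:12–17:53 = 11 h 41 min; less 45 min break → 10 h 56 min
Sat: 06:54–17:05 = 10 h 11 min; less 45 min break → 9 h 26 min
Total worked: 51 h 35 min = 3095 min.
Regular 40 h 0 min = 2400 min at $30.00/h; overtime 11 h 35 min = 695 min at $45.00/h.
Pay = (2400 × $30.00 + 695 × $45.00) ÷ 60 = $1721.25.

$1721.25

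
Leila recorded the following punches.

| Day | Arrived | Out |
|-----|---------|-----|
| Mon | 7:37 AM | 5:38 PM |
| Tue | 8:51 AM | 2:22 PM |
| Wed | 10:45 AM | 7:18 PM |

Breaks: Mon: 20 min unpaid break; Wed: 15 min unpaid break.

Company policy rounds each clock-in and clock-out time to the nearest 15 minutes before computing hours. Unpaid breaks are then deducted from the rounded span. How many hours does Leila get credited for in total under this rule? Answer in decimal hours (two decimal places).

Mon: in 7:37 AM→7:30 AM, out 5:38 PM→5:45 PM; 10 h 15 min − 20 min = 9 h 55 min
Tue: in 8:51 AM→8:45 AM, out 2:22 PM→2:15 PM; 5 h 30 min
Wed: in 10:45 AM→10:45 AM, out 7:18 PM→7:15 PM; 8 h 30 min − 15 min = 8 h 15 min
Total credited: 23 h 40 min.

23.67 hours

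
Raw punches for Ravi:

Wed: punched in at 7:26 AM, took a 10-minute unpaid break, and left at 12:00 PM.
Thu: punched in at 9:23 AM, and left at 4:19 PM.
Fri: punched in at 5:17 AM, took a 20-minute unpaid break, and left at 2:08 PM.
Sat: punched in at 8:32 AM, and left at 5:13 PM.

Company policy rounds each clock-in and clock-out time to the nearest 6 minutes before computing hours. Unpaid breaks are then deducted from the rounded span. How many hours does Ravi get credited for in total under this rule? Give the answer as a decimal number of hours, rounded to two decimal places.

Wed: in 7:26 AM→7:24 AM, out 12:00 PM→12:00 PM; 4 h 36 min − 10 min = 4 h 26 min
Thu: in 9:23 AM→9:24 AM, out 4:19 PM→4:18 PM; 6 h 54 min
Fri: in 5:17 AM→5:18 AM, out 2:08 PM→2:06 PM; 8 h 48 min − 20 min = 8 h 28 min
Sat: in 8:32 AM→8:30 AM, out 5:13 PM→5:12 PM; 8 h 42 min
Total credited: 28 h 30 min.

28.50 hours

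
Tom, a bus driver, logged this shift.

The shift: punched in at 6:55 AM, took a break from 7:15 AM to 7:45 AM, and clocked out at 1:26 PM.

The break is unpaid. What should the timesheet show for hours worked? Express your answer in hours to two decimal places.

The shift: 6:55 AM–1:26 PM = 6 h 31 min; less 30 min break → 6 h 1 min

6.02 hours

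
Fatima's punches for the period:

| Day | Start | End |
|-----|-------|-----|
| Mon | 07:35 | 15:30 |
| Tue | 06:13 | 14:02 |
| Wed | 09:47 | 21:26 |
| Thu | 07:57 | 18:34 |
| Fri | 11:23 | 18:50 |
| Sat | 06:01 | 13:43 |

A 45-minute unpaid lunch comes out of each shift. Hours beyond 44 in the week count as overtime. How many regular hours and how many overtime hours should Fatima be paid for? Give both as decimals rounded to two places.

Mon: 07:35–15:30 = 7 h 55 min; less 45 min break → 7 h 10 min
Tue: 06:13–14:02 = 7 h 49 min; less 45 min break → 7 h 4 min
Wed: 09:47–21:26 = 11 h 39 min; less 45 min break → 10 h 54 min
Thu: 07:57–18:34 = 10 h 37 min; less 45 min break → 9 h 52 min
Fri: 11:23–18:50 = 7 h 27 min; less 45 min break → 6 h 42 min
Sat: 06:01–13:43 = 7 h 42 min; less 45 min break → 6 h 57 min
Total worked: 48 h 39 min = 48.65 h.
Threshold 44 h → overtime 4 h 39 min, regular 44 h 0 min.

Regular 44.00 hours, overtime 4.65 hours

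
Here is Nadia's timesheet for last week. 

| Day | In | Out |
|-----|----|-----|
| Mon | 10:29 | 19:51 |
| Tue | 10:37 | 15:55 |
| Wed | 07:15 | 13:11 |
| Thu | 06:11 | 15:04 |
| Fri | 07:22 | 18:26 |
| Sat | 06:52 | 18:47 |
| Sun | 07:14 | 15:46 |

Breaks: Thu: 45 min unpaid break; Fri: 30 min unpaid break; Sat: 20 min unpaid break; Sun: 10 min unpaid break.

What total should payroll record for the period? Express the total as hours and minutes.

Mon: 10:29–19:51 = 9 h 22 min
Tue: 10:37–15:55 = 5 h 18 min
Wed: 07:15–13:11 = 5 h 56 min
Thu: 06:11–15:04 = 8 h 53 min; less 45 min break → 8 h 8 min
Fri: 07:22–18:26 = 11 h 4 min; less 30 min break → 10 h 34 min
Sat: 06:52–18:47 = 11 h 55 min; less 20 min break → 11 h 35 min
Sun: 07:14–15:46 = 8 h 32 min; less 10 min break → 8 h 22 min
Total: 9 h 22 min + 5 h 18 min + 5 h 56 min + 8 h 8 min + 10 h 34 min + 11 h 35 min + 8 h 22 min = 59 h 15 min.

59 h 15 min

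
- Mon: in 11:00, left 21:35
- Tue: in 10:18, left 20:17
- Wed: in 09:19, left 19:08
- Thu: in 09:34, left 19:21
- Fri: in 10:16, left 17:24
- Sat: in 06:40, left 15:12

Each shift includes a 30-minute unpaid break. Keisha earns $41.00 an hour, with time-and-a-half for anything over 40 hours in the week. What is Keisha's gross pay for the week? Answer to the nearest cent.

$2429.25

Mon: 11:00–21:35 = 10 h 35 min; less 30 min break → 10 h 5 min
Tue: 10:18–20:17 = 9 h 59 min; less 30 min break → 9 h 29 min
Wed: 09:19–19:08 = 9 h 49 min; less 30 min break → 9 h 19 min
Thu: 09:34–19:21 = 9 h 47 min; less 30 min break → 9 h 17 min
Fri: 10:16–17:24 = 7 h 8 min; less 30 min break → 6 h 38 min
Sat: 06:40–15:12 = 8 h 32 min; less 30 min break → 8 h 2 min
Total worked: 52 h 50 min = 3170 min.
Regular 40 h 0 min = 2400 min at $41.00/h; overtime 12 h 50 min = 770 min at $61.50/h.
Pay = (2400 × $41.00 + 770 × $61.50) ÷ 60 = $2429.25.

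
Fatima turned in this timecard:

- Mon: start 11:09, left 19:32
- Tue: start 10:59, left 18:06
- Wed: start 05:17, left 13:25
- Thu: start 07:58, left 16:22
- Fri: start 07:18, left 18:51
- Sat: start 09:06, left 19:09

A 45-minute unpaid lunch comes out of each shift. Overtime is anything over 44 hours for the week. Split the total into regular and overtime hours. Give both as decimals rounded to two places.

Mon: 11:09–19:32 = 8 h 23 min; less 45 min break → 7 h 38 min
Tue: 10:59–18:06 = 7 h 7 min; less 45 min break → 6 h 22 min
Wed: 05:17–13:25 = 8 h 8 min; less 45 min break → 7 h 23 min
Thu: 07:58–16:22 = 8 h 24 min; less 45 min break → 7 h 39 min
Fri: 07:18–18:51 = 11 h 33 min; less 45 min break → 10 h 48 min
Sat: 09:06–19:09 = 10 h 3 min; less 45 min break → 9 h 18 min
Total worked: 49 h 8 min = 49.13 h.
Threshold 44 h → overtime 5 h 8 min, regular 44 h 0 min.

Regular 44.00 hours, overtime 5.13 hours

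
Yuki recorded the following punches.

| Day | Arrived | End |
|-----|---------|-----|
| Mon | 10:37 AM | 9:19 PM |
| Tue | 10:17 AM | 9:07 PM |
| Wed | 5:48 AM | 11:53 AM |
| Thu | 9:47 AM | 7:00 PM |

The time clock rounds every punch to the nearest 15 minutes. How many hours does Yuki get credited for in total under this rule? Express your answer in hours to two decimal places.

Mon: in 10:37 AM→10:30 AM, out 9:19 PM→9:15 PM; 10 h 45 min
Tue: in 10:17 AM→10:15 AM, out 9:07 PM→9:00 PM; 10 h 45 min
Wed: in 5:48 AM→5:45 AM, out 11:53 AM→12:00 PM; 6 h 15 min
Thu: in 9:47 AM→9:45 AM, out 7:00 PM→7:00 PM; 9 h 15 min
Total credited: 37 h 0 min.

37.00 hours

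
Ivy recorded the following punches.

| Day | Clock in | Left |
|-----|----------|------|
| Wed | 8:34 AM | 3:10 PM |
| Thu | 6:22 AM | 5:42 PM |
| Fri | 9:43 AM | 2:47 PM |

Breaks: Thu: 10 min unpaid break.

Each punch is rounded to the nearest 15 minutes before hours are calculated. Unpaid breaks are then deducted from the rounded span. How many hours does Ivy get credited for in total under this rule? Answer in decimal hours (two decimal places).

23.08 hours

Wed: in 8:34 AM→8:30 AM, out 3:10 PM→3:15 PM; 6 h 45 min
Thu: in 6:22 AM→6:15 AM, out 5:42 PM→5:45 PM; 11 h 30 min − 10 min = 11 h 20 min
Fri: in 9:43 AM→9:45 AM, out 2:47 PM→2:45 PM; 5 h 0 min
Total credited: 23 h 5 min.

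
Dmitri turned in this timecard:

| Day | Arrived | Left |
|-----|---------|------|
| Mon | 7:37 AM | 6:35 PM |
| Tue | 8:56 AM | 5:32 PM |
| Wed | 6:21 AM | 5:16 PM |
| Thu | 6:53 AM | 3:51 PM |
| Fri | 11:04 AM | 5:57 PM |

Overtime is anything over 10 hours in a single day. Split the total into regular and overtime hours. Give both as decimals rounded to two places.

Mon: 7:37 AM–6:35 PM = 10 h 58 min
Tue: 8:56 AM–5:32 PM = 8 h 36 min
Wed: 6:21 AM–5:16 PM = 10 h 55 min
Thu: 6:53 AM–3:51 PM = 8 h 58 min
Fri: 11:04 AM–5:57 PM = 6 h 53 min
Mon reg 10 h 0 min / OT 0 h 58 min; Tue reg 8 h 36 min / OT 0 h 0 min; Wed reg 10 h 0 min / OT 0 h 55 min; Thu reg 8 h 58 min / OT 0 h 0 min; Fri reg 6 h 53 min / OT 0 h 0 min.
Totals: regular 44 h 27 min, overtime 1 h 53 min.

Regular 44.45 hours, overtime 1.88 hours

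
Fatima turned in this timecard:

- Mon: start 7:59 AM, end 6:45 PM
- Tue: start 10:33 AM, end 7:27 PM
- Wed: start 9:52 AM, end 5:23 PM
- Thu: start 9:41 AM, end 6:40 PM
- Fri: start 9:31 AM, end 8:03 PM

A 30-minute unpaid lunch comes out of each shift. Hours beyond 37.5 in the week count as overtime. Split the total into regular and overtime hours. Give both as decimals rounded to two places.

Mon: 7:59 AM–6:45 PM = 10 h 46 min; less 30 min break → 10 h 16 min
Tue: 10:33 AM–7:27 PM = 8 h 54 min; less 30 min break → 8 h 24 min
Wed: 9:52 AM–5:23 PM = 7 h 31 min; less 30 min break → 7 h 1 min
Thu: 9:41 AM–6:40 PM = 8 h 59 min; less 30 min break → 8 h 29 min
Fri: 9:31 AM–8:03 PM = 10 h 32 min; less 30 min break → 10 h 2 min
Total worked: 44 h 12 min = 44.20 h.
Threshold 37.5 h → overtime 6 h 42 min, regular 37 h 30 min.

Regular 37.50 hours, overtime 6.70 hours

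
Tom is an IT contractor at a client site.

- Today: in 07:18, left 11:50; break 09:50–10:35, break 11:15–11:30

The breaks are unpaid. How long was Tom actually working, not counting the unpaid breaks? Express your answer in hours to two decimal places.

3.53 hours

Today: 07:18–11:50 = 4 h 32 min; less 60 min break → 3 h 32 min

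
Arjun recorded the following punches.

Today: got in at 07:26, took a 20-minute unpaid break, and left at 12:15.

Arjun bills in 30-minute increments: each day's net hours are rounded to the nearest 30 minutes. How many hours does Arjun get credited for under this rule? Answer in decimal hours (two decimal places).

4.50 hours

Today: 07:26–12:15 = 4 h 49 min − 20 min = 4 h 29 min → rounds to 4 h 30 min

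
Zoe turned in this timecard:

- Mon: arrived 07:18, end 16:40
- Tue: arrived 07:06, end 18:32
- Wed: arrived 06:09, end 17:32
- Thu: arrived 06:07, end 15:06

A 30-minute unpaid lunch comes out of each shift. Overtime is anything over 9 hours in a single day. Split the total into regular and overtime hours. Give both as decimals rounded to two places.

Mon: 07:18–16:40 = 9 h 22 min; less 30 min break → 8 h 52 min
Tue: 07:06–18:32 = 11 h 26 min; less 30 min break → 10 h 56 min
Wed: 06:09–17:32 = 11 h 23 min; less 30 min break → 10 h 53 min
Thu: 06:07–15:06 = 8 h 59 min; less 30 min break → 8 h 29 min
Mon reg 8 h 52 min / OT 0 h 0 min; Tue reg 9 h 0 min / OT 1 h 56 min; Wed reg 9 h 0 min / OT 1 h 53 min; Thu reg 8 h 29 min / OT 0 h 0 min.
Totals: regular 35 h 21 min, overtime 3 h 49 min.

Regular 35.35 hours, overtime 3.82 hours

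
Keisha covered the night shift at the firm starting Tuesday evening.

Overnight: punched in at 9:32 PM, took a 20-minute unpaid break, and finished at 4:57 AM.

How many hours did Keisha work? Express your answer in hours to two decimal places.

Overnight: 9:32 PM → midnight = 2 h 28 min; midnight → 4:57 AM = 4 h 57 min; span 7 h 25 min; less 20 min break → 7 h 5 min

7.08 hours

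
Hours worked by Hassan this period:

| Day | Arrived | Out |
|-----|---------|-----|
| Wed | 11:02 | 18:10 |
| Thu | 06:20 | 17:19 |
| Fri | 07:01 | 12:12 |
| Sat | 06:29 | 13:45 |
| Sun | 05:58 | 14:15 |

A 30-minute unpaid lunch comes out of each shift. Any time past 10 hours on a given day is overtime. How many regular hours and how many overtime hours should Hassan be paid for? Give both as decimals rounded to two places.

Wed: 11:02–18:10 = 7 h 8 min; less 30 min break → 6 h 38 min
Thu: 06:20–17:19 = 10 h 59 min; less 30 min break → 10 h 29 min
Fri: 07:01–12:12 = 5 h 11 min; less 30 min break → 4 h 41 min
Sat: 06:29–13:45 = 7 h 16 min; less 30 min break → 6 h 46 min
Sun: 05:58–14:15 = 8 h 17 min; less 30 min break → 7 h 47 min
Wed reg 6 h 38 min / OT 0 h 0 min; Thu reg 10 h 0 min / OT 0 h 29 min; Fri reg 4 h 41 min / OT 0 h 0 min; Sat reg 6 h 46 min / OT 0 h 0 min; Sun reg 7 h 47 min / OT 0 h 0 min.
Totals: regular 35 h 52 min, overtime 0 h 29 min.

Regular 35.87 hours, overtime 0.48 hours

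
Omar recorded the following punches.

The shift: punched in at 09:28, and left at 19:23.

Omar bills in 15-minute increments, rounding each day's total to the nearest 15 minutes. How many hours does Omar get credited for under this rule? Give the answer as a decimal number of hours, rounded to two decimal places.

10.00 hours

The shift: 09:28–19:23 = 9 h 55 min → rounds to 10 h 0 min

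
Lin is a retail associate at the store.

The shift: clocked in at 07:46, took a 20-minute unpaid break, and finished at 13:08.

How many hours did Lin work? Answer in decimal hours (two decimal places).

The shift: 07:46–13:08 = 5 h 22 min; less 20 min break → 5 h 2 min

5.03 hours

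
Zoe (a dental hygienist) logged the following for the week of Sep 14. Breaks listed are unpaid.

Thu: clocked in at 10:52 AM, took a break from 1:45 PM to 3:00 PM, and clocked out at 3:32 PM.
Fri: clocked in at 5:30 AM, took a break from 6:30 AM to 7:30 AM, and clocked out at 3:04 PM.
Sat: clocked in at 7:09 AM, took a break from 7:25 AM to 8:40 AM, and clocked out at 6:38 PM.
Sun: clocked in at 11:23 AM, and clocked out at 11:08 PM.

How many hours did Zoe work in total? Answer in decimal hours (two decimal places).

33.97 hours

Thu: 10:52 AM–3:32 PM = 4 h 40 min; less 75 min break → 3 h 25 min
Fri: 5:30 AM–3:04 PM = 9 h 34 min; less 60 min break → 8 h 34 min
Sat: 7:09 AM–6:38 PM = 11 h 29 min; less 75 min break → 10 h 14 min
Sun: 11:23 AM–11:08 PM = 11 h 45 min
Total: 3 h 25 min + 8 h 34 min + 10 h 14 min + 11 h 45 min = 33 h 58 min.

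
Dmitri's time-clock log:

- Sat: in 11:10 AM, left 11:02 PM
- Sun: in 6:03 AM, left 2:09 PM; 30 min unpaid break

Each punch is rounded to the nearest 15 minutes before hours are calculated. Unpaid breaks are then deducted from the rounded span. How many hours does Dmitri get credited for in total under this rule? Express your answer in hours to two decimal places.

19.50 hours

Sat: in 11:10 AM→11:15 AM, out 11:02 PM→11:00 PM; 11 h 45 min
Sun: in 6:03 AM→6:00 AM, out 2:09 PM→2:15 PM; 8 h 15 min − 30 min = 7 h 45 min
Total credited: 19 h 30 min.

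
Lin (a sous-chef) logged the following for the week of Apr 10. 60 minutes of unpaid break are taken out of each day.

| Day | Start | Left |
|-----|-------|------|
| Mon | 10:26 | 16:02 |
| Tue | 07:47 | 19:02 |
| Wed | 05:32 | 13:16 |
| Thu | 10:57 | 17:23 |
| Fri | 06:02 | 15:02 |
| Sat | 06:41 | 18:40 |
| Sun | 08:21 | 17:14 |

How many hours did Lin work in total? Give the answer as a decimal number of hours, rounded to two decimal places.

Mon: 10:26–16:02 = 5 h 36 min; less 60 min break → 4 h 36 min
Tue: 07:47–19:02 = 11 h 15 min; less 60 min break → 10 h 15 min
Wed: 05:32–13:16 = 7 h 44 min; less 60 min break → 6 h 44 min
Thu: 10:57–17:23 = 6 h 26 min; less 60 min break → 5 h 26 min
Fri: 06:02–15:02 = 9 h 0 min; less 60 min break → 8 h 0 min
Sat: 06:41–18:40 = 11 h 59 min; less 60 min break → 10 h 59 min
Sun: 08:21–17:14 = 8 h 53 min; less 60 min break → 7 h 53 min
Total: 4 h 36 min + 10 h 15 min + 6 h 44 min + 5 h 26 min + 8 h 0 min + 10 h 59 min + 7 h 53 min = 53 h 53 min.

53.88 hours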